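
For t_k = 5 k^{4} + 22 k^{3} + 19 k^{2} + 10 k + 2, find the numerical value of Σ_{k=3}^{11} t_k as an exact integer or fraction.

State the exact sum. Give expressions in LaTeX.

t_(k+1)/t_k = (5*k**4 + 42*k**3 + 115*k**2 + 134*k + 58)/(5*k**4 + 22*k**3 + 19*k**2 + 10*k + 2).
Gosper form: A/B · C(k+1)/C(k) with A=1, B=1, C=k**4 + 22*k**3/5 + 19*k**2/5 + 2*k + 2/5.
f must satisfy (1)·f(k+1) − (1)·f(k) = k**4 + 22*k**3/5 + 19*k**2/5 + 2*k + 2/5.
From deg A=0, deg B=0, deg C=4: d=5.
Match coefficients ⇒ f(k) = k**2*(k**3 + 3*k**2 - 3*k + 1)/5.
Get s_k = R·t_k = k**2*(k**3 + 3*k**2 - 3*k + 1) with R(k) = B(k−1)f(k)/C(k) = k**2*(k**3 + 3*k**2 - 3*k + 1)/(5*k**4 + 22*k**3 + 19*k**2 + 10*k + 2).
s_(k+1) − s_k = 5*k**4 + 22*k**3 + 19*k**2 + 10*k + 2 = t_k.
Sum = s_(12) − s_(3); s_(12) = 306000, s_(3) = 414 ⇒ 305586.

Σ = 305586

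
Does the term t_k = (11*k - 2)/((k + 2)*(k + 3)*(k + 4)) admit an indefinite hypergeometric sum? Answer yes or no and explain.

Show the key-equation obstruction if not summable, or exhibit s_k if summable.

Step 1: r(k) = (k + 2)*(11*k + 9)/((k + 5)*(11*k - 2)).
Normal form (A,B,C) = (k + 2, k + 5, k - 2/11).
Key eq: (k + 2)·f(k+1) = (k + 4)·f(k) + (k - 2/11).
From deg A=1, deg B=1, deg C=1: d=2.
A polynomial solution: f(k) = k*(5*k - 8)/33.
Get s_k = R·t_k = k*(5*k - 8)/(3*(k + 2)*(k + 3)) with R(k) = B(k−1)f(k)/C(k) = k*(k + 4)*(5*k - 8)/(3*(11*k - 2)).
Check: Δs_k = (11*k - 2)/(k**3 + 9*k**2 + 26*k + 24). ✓

Yes. s_k = k*(5*k - 8)/(3*(k + 2)*(k + 3)).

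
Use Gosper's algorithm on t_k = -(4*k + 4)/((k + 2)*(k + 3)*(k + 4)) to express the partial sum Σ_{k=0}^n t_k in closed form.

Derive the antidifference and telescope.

S(n) = (-n**2 - 3*n - 2)/(n**2 + 7*n + 12)

r(k) = (k + 2)**2/((k + 1)*(k + 5)) after simplifying.
Normal form (A,B,C) = (k + 2, k + 5, k + 1).
Set up (k + 2)·f(k+1) − (k + 4)·f(k) − (k + 1) = 0.
From deg A=1, deg B=1, deg C=1: d=2.
Match coefficients ⇒ f(k) = k*(k + 1)/4.
Then R = B(k−1)f/C = k*(k + 4)/4, so s_k = R(k)·t_k = -k*(k + 1)/((k + 2)*(k + 3)).
s_(k+1) − s_k = 4*(-k - 1)/(k**3 + 9*k**2 + 26*k + 24) = t_k.
s_(n+1) = (-n**2 - 3*n - 2)/(n**2 + 7*n + 12) and s_(0) = 0, so S(n) = (-n**2 - 3*n - 2)/(n**2 + 7*n + 12).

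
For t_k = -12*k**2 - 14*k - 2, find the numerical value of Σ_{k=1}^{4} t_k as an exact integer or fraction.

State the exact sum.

Σ = -508

Compute t_(k+1)/t_k: get (6*k**2 + 19*k + 14)/(6*k**2 + 7*k + 1).
A = 1, B = 1, C = k**2 + 7*k/6 + 1/6.
f must satisfy (1)·f(k+1) − (1)·f(k) = k**2 + 7*k/6 + 1/6.
Degrees (0,0,2) ⇒ d ≤ 3.
Match coefficients ⇒ f(k) = k*(k + 1)*(4*k - 3)/12.
So s_k = (B(k−1)f/C)·t_k = (k*(4*k - 3)/(2*(6*k + 1)))·t_k = k*(-4*k**2 - k + 3).
Check: Δs_k = -12*k**2 - 14*k - 2. ✓
Sum = s_(5) − s_(1); s_(5) = -510, s_(1) = -2 ⇒ -508.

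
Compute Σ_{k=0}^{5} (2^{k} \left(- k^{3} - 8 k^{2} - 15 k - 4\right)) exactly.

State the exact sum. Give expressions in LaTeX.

Ratio r(k) = 2*(k**3 + 11*k**2 + 34*k + 28)/(k**3 + 8*k**2 + 15*k + 4).
Factor: A=2; B=1; C=k**3 + 8*k**2 + 15*k + 4.
Key eq: (2)·f(k+1) = (1)·f(k) + (k**3 + 8*k**2 + 15*k + 4).
Bound: deg f ≤ 3.
Coefficient equations give f(k) = (k - 1)*(k**2 + 3*k + 4).
Then R = B(k−1)f/C = (k - 1)*(k**2 + 3*k + 4)/(k**3 + 8*k**2 + 15*k + 4), so s_k = R(k)·t_k = 2**k*(-k**3 - 2*k**2 - k + 4).
Δs = 2**k*(-k**3 - 8*k**2 - 15*k - 4), as required.
Σ_(k=0)^(5) t_k = s_(6) − s_(0) = -18560 − (4) = -18564.

Σ = -18564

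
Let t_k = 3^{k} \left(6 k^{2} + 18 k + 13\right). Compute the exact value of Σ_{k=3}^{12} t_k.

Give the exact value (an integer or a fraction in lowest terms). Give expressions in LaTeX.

Σ = 811509624

Step 1: r(k) = 3*(6*k**2 + 30*k + 37)/(6*k**2 + 18*k + 13).
Gosper form: A/B · C(k+1)/C(k) with A=3, B=1, C=k**2 + 3*k + 13/6.
Need (3)·f(k+1) − (1)·f(k) = k**2 + 3*k + 13/6.
Bound: deg f ≤ 2.
Solving with deg f ≤ 2: f(k) = (3*k**2 + 2)/6.
Get s_k = R·t_k = 3**k*(3*k**2 + 2) with R(k) = B(k−1)f(k)/C(k) = (3*k**2 + 2)/(6*k**2 + 18*k + 13).
Check: Δs_k = 3**k*(6*k**2 + 18*k + 13). ✓
Σ_(k=3)^(12) t_k = s_(13) − s_(3) = 811510407 − (783) = 811509624.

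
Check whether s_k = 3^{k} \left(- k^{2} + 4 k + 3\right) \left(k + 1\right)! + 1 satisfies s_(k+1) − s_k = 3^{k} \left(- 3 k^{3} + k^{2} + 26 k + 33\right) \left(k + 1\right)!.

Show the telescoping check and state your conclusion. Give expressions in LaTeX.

s_(k+1) = 3**(k + 1)*(4*k - (k + 1)**2 + 7)*factorial(k + 2) + 1
s_(k+1) − s_k = 3**k*(-3*k**3 + k**2 + 26*k + 33)*factorial(k + 1)
(s_(k+1) − s_k) − t_k = 0

Valid — Δs_k = t_k.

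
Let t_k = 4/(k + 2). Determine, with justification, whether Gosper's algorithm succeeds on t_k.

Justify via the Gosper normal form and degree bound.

Ratio r(k) = (k + 2)/(k + 3).
Normal form (A,B,C) = (k + 2, k + 3, 1).
Set up (k + 2)·f(k+1) − (k + 2)·f(k) − (1) = 0.
From deg A=1, deg B=1, deg C=0: d=0.
Write f(k) = c0. Then LHS − RHS = -1, requiring -1 = 0: contradictory. No certificate.

No — key equation has no polynomial f.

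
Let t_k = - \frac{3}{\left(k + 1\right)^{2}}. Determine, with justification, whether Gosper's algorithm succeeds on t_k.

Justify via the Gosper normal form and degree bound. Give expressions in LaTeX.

t_(k+1)/t_k = (k + 1)**2/(k + 2)**2.
Normal form (A,B,C) = (k**2 + 2*k + 1, k**2 + 4*k + 4, 1).
f must satisfy (k**2 + 2*k + 1)·f(k+1) − (k**2 + 2*k + 1)·f(k) = 1.
d = 0 from the (2,2,0) case.
f = c0 ⇒ A·f(k+1) − B(k−1)·f(k) − C = -1. The system {-1 = 0} is inconsistent; no antidifference.

No — key equation has no polynomial f.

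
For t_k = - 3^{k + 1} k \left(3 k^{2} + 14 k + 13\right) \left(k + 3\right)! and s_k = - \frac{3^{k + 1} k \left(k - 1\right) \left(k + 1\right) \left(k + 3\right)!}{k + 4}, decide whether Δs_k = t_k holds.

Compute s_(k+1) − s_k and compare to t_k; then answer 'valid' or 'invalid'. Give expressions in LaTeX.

Invalid: residual \frac{3^{k + 2} k \left(3 k^{3} + 26 k^{2} + 68 k + 53\right) \left(k + 3\right)!}{\left(k + 4\right) \left(k + 5\right)} ≠ 0.

s_(k+1) = -3**(k + 2)*k*(k + 1)*(k + 2)*factorial(k + 4)/(k + 5)
s_(k+1) − s_k = -3**(k + 1)*k*(k + 1)*(3*k**3 + 29*k**2 + 92*k + 101)*factorial(k + 3)/((k + 4)*(k + 5))
(s_(k+1) − s_k) − t_k = 3**(k + 2)*k*(3*k**3 + 26*k**2 + 68*k + 53)*factorial(k + 3)/((k + 4)*(k + 5))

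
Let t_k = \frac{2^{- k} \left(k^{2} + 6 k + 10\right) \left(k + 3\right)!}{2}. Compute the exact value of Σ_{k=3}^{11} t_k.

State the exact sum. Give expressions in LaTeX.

Step 1: r(k) = (k + 4)*(6*k + (k + 1)**2 + 16)/(2*(k**2 + 6*k + 10)).
Take A(k)=k/2 + 2, B(k)=1, C(k)=k**2 + 6*k + 10.
Need (k/2 + 2)·f(k+1) − (1)·f(k) = k**2 + 6*k + 10.
From deg A=1, deg B=0, deg C=2: d=1.
Solve for f: f(k) = 2*(k + 3) (degree 1 ≤ 1).
So s_k = (B(k−1)f/C)·t_k = (2*(k + 3)/(k**2 + 6*k + 10))·t_k = (k + 3)*factorial(k + 3)/2**k.
Δs = (k**2 + 6*k + 10)*factorial(k + 3)/(2*2**k), as required.
Evaluate s at k=12 and k=3: 9577693125/2 and 540; difference 9577692045/2.

Σ = 9577692045/2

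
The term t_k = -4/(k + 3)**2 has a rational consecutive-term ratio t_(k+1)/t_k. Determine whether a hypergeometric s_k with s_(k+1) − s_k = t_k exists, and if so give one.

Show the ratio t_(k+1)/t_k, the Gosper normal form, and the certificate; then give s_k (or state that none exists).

no hypergeometric antidifference exists

t_(k+1)/t_k = (k + 3)**2/(k + 4)**2.
A = k**2 + 6*k + 9, B = k**2 + 8*k + 16, C = 1.
Key eq: (k**2 + 6*k + 9)·f(k+1) = (k**2 + 6*k + 9)·f(k) + (1).
d = 0 from the (2,2,0) case.
f = c0 ⇒ A·f(k+1) − B(k−1)·f(k) − C = -1. The system {-1 = 0} is inconsistent; no antidifference.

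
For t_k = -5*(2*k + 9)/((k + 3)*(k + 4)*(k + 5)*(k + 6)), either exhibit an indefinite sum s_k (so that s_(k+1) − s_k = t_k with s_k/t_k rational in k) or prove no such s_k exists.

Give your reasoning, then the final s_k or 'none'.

r(k) = (k + 3)*(2*k + 11)/((k + 7)*(2*k + 9)) after simplifying.
A = k + 3, B = k + 7, C = k + 9/2.
Set up (k + 3)·f(k+1) − (k + 6)·f(k) − (k + 9/2) = 0.
Degrees (1,1,1) ⇒ d ≤ 3.
Match coefficients ⇒ f(k) = k*(k + 4)*(k + 8)/30.
R(k) = B(k−1)·f(k)/C(k) = k*(k + 4)*(k + 6)*(k + 8)/(15*(2*k + 9)); s_k = R·t_k = k*(-k - 8)/(3*(k**2 + 8*k + 15)).
Verify: 5*(-2*k - 9)/(k**4 + 18*k**3 + 119*k**2 + 342*k + 360) matches t_k.

s_k = k*(-k - 8)/(3*(k**2 + 8*k + 15))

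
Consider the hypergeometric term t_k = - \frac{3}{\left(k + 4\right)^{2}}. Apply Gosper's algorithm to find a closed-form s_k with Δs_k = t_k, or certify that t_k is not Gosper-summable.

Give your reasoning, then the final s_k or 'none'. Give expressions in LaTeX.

no hypergeometric antidifference exists

t_(k+1)/t_k = (k + 4)**2/(k + 5)**2.
Normal form (A,B,C) = (k**2 + 8*k + 16, k**2 + 10*k + 25, 1).
Key eq: (k**2 + 8*k + 16)·f(k+1) = (k**2 + 8*k + 16)·f(k) + (1).
d = 0 from the (2,2,0) case.
Write f(k) = c0. Then LHS − RHS = -1, requiring -1 = 0: contradictory. No certificate.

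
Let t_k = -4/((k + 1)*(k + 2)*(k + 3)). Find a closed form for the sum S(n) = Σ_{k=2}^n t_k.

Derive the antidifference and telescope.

The ratio is (k + 1)/(k + 4).
Take A(k)=k + 1, B(k)=k + 4, C(k)=1.
Need (k + 1)·f(k+1) − (k + 3)·f(k) = 1.
Degrees (1,1,0) ⇒ d ≤ 2.
A polynomial solution: f(k) = k*(k + 3)/4.
Certificate R = B(k−1)f/C = k*(k + 3)**2/4 gives s_k = k*(-k - 3)/((k + 1)*(k + 2)).
s_(k+1) − s_k = -4/(k**3 + 6*k**2 + 11*k + 6) = t_k.
Telescope: S(n) = s_(n+1) − s_(2) = (-n**2 - 5*n - 4)/(n**2 + 5*n + 6) − (-5/6) = (-n**2 - 5*n + 6)/(6*(n**2 + 5*n + 6)).

S(n) = (-n**2 - 5*n + 6)/(6*(n**2 + 5*n + 6))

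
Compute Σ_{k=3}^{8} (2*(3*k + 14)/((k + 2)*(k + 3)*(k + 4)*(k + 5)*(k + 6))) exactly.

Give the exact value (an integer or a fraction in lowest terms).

Σ = 67/9240

The ratio is (k + 2)*(3*k + 17)/((k + 7)*(3*k + 14)).
Gosper form: A/B · C(k+1)/C(k) with A=k + 2, B=k + 7, C=k + 14/3.
Set up (k + 2)·f(k+1) − (k + 6)·f(k) − (k + 14/3) = 0.
d = 4 from the (1,1,1) case.
Match coefficients ⇒ f(k) = k*(k + 4)*(k**2 + 10*k + 31)/90.
R(k) = B(k−1)·f(k)/C(k) = k*(k + 4)*(k + 6)*(k**2 + 10*k + 31)/(30*(3*k + 14)); s_k = R·t_k = k*(k**2 + 10*k + 31)/(15*(k**3 + 10*k**2 + 31*k + 30)).
Check: Δs_k = 2*(3*k + 14)/(k**5 + 20*k**4 + 155*k**3 + 580*k**2 + 1044*k + 720). ✓
Telescoping: Σ = s_(9) − s_(3) = 101/1540 − (7/120) = 67/9240.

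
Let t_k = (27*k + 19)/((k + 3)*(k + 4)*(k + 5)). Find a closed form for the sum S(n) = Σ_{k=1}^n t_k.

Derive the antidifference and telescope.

S(n) = n*(77*n + 153)/(20*(n**2 + 9*n + 20))

Step 1: r(k) = (k + 3)*(27*k + 46)/((k + 6)*(27*k + 19)).
Take A(k)=k + 3, B(k)=k + 6, C(k)=k + 19/27.
Need (k + 3)·f(k+1) − (k + 5)·f(k) = k + 19/27.
d = 2 from the (1,1,1) case.
Solve for f: f(k) = k*(25*k + 13)/162 (degree 2 ≤ 2).
Get s_k = R·t_k = k*(25*k + 13)/(6*(k + 3)*(k + 4)) with R(k) = B(k−1)f(k)/C(k) = k*(k + 5)*(25*k + 13)/(6*(27*k + 19)).
Check: Δs_k = (27*k + 19)/(k**3 + 12*k**2 + 47*k + 60). ✓
s_(n+1) = (25*n**2 + 63*n + 38)/(6*(n**2 + 9*n + 20)) and s_(1) = 19/60, so S(n) = n*(77*n + 153)/(20*(n**2 + 9*n + 20)).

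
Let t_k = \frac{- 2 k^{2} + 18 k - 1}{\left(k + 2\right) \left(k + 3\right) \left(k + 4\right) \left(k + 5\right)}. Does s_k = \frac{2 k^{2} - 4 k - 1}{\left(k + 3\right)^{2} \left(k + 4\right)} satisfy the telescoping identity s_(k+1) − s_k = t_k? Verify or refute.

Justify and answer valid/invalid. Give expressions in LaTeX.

s_(k+1) = (-4*k + 2*(k + 1)**2 - 5)/((k + 4)**2*(k + 5))
s_(k+1) − s_k = (-2*k**3 + 12*k**2 + 71*k - 7)/(k**5 + 19*k**4 + 143*k**3 + 533*k**2 + 984*k + 720)
(s_(k+1) − s_k) − t_k = 2*(2*k**3 - 3*k**2 - 37*k - 1)/(k**6 + 21*k**5 + 181*k**4 + 819*k**3 + 2050*k**2 + 2688*k + 1440)

Invalid: residual \frac{2 \left(2 k^{3} - 3 k^{2} - 37 k - 1\right)}{k^{6} + 21 k^{5} + 181 k^{4} + 819 k^{3} + 2050 k^{2} + 2688 k + 1440} ≠ 0.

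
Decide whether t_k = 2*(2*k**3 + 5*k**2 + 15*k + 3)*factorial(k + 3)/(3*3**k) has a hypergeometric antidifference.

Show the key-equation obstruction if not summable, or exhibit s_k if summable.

Yes. s_k = 2*(k - 1)*(2*k + 1)*factorial(k + 3)/3**k.

Compute t_(k+1)/t_k: get (2*k**4 + 19*k**3 + 75*k**2 + 149*k + 100)/(3*(2*k**3 + 5*k**2 + 15*k + 3)).
Factor: A=k/3 + 4/3; B=1; C=k**3 + 5*k**2/2 + 15*k/2 + 3/2.
f must satisfy (k/3 + 4/3)·f(k+1) − (1)·f(k) = k**3 + 5*k**2/2 + 15*k/2 + 3/2.
Bound: deg f ≤ 2.
Match coefficients ⇒ f(k) = 3*(k - 1)*(2*k + 1)/2.
Certificate R = B(k−1)f/C = 3*(k - 1)*(2*k + 1)/(2*k**3 + 5*k**2 + 15*k + 3) gives s_k = 2*(k - 1)*(2*k + 1)*factorial(k + 3)/3**k.
Δs = 2*(2*k**3 + 5*k**2 + 15*k + 3)*factorial(k + 3)/(3*3**k), as required.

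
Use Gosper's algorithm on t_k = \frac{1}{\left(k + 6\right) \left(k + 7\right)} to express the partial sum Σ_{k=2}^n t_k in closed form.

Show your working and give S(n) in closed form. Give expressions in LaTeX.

S(n) = \frac{n - 1}{8 \left(n + 7\right)}

r(k) = (k + 6)/(k + 8) after simplifying.
A = k + 6, B = k + 8, C = 1.
Set up (k + 6)·f(k+1) − (k + 7)·f(k) − (1) = 0.
Bound: deg f ≤ 1.
Coefficient equations give f(k) = k/6.
Get s_k = R·t_k = k/(6*(k + 6)) with R(k) = B(k−1)f(k)/C(k) = k*(k + 7)/6.
Δs = 1/(k**2 + 13*k + 42), as required.
Evaluate: s_(n+1) = (n + 1)/(6*(n + 7)); subtract s_(2) = 1/24 ⇒ S(n) = (n - 1)/(8*(n + 7)).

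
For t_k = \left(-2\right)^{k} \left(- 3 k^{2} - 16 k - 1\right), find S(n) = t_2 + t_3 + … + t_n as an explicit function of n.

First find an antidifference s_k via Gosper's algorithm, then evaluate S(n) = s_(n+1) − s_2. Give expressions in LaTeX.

S(n) = - 2 \left(-2\right)^{n} n^{2} - 12 \left(-2\right)^{n} n - 4 \left(-2\right)^{n} - 36

r(k) = 2*(-3*k**2 - 22*k - 20)/(3*k**2 + 16*k + 1) after simplifying.
Factor: A=-2; B=1; C=k**2 + 16*k/3 + 1/3.
Solve (-2)·f(k+1) − (1)·f(k) = k**2 + 16*k/3 + 1/3.
Bound: deg f ≤ 2.
Coefficient equations give f(k) = -(k**2 + 4*k - 3)/3.
So s_k = (B(k−1)f/C)·t_k = (-(k**2 + 4*k - 3)/(3*k**2 + 16*k + 1))·t_k = (-2)**k*(k**2 + 4*k - 3).
Verify: (-2)**k*(-3*k**2 - 16*k - 1) matches t_k.
Evaluate: s_(n+1) = (-2)**(n + 1)*(n**2 + 6*n + 2); subtract s_(2) = 36 ⇒ S(n) = -2*(-2)**n*n**2 - 12*(-2)**n*n - 4*(-2)**n - 36.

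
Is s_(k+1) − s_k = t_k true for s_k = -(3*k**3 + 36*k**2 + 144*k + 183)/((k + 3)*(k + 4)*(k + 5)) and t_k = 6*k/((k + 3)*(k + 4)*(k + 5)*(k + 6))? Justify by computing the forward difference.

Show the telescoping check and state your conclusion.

s_(k+1) = 3*(-48*k - (k + 1)**3 - 12*(k + 1)**2 - 109)/((k + 4)*(k + 5)*(k + 6))
s_(k+1) − s_k = 6*k/(k**4 + 18*k**3 + 119*k**2 + 342*k + 360)
(s_(k+1) − s_k) − t_k = 0

Valid — Δs_k = t_k.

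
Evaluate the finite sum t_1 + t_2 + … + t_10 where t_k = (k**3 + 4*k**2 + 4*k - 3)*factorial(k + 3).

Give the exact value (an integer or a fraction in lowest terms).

Compute t_(k+1)/t_k: get (k**4 + 11*k**3 + 43*k**2 + 66*k + 24)/(k**3 + 4*k**2 + 4*k - 3).
Factor: A=k + 4; B=1; C=k**3 + 4*k**2 + 4*k - 3.
f must satisfy (k + 4)·f(k+1) − (1)·f(k) = k**3 + 4*k**2 + 4*k - 3.
Bound: deg f ≤ 2.
Coefficient equations give f(k) = k**2 - k - 1.
Then R = B(k−1)f/C = (k**2 - k - 1)/(k**3 + 4*k**2 + 4*k - 3), so s_k = R(k)·t_k = (k**2 - k - 1)*factorial(k + 3).
s_(k+1) − s_k = (k**3 + 4*k**2 + 4*k - 3)*factorial(k + 3) = t_k.
Telescoping: Σ = s_(11) − s_(1) = 9502433740800 − (-24) = 9502433740824.

Σ = 9502433740824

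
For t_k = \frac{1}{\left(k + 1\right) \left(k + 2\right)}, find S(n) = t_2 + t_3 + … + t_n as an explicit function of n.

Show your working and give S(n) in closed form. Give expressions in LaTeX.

Step 1: r(k) = (k + 1)/(k + 3).
Normal form (A,B,C) = (k + 1, k + 3, 1).
Set up (k + 1)·f(k+1) − (k + 2)·f(k) − (1) = 0.
deg f ≤ 1 (via 1,1,0).
A polynomial solution: f(k) = k.
R(k) = B(k−1)·f(k)/C(k) = k*(k + 2); s_k = R·t_k = k/(k + 1).
s_(k+1) − s_k = 1/(k**2 + 3*k + 2) = t_k.
Telescope: S(n) = s_(n+1) − s_(2) = (n + 1)/(n + 2) − (2/3) = (n - 1)/(3*(n + 2)).

S(n) = \frac{n - 1}{3 \left(n + 2\right)}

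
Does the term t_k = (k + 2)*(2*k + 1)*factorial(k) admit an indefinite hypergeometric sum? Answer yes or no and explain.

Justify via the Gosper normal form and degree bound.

Yes. s_k = (2*k + 3)*factorial(k).

t_(k+1)/t_k = (k + 1)*(k + 3)*(2*k + 3)/((k + 2)*(2*k + 1)).
A = k + 1, B = 1, C = k**2 + 5*k/2 + 1.
f must satisfy (k + 1)·f(k+1) − (1)·f(k) = k**2 + 5*k/2 + 1.
From deg A=1, deg B=0, deg C=2: d=1.
Match coefficients ⇒ f(k) = (2*k + 3)/2.
Certificate R = B(k−1)f/C = (2*k + 3)/((k + 2)*(2*k + 1)) gives s_k = (2*k + 3)*factorial(k).
Verify: (k + 2)*(2*k + 1)*factorial(k) matches t_k.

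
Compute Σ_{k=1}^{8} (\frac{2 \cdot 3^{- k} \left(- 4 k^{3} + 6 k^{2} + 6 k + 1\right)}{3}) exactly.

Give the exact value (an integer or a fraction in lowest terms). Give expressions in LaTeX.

The ratio is (4*k**3 + 6*k**2 - 6*k - 9)/(3*(4*k**3 - 6*k**2 - 6*k - 1)).
Factor: A=1/3; B=1; C=k**3 - 3*k**2/2 - 3*k/2 - 1/4.
Key eq: (1/3)·f(k+1) = (1)·f(k) + (k**3 - 3*k**2/2 - 3*k/2 - 1/4).
deg f ≤ 3 (via 0,0,3).
Match coefficients ⇒ f(k) = -3*(4*k**3 + 1)/8.
R(k) = B(k−1)·f(k)/C(k) = -3*(4*k**3 + 1)/(2*(2*k + 1)*(2*k**2 - 4*k - 1)); s_k = R·t_k = (4*k**3 + 1)/3**k.
Δs = 2*(-6*k**3 + 2*(k + 1)**3 - 1)/(3*3**k), as required.
Sum = s_(9) − s_(1); s_(9) = 2917/19683, s_(1) = 5/3 ⇒ -29888/19683.

Σ = -29888/19683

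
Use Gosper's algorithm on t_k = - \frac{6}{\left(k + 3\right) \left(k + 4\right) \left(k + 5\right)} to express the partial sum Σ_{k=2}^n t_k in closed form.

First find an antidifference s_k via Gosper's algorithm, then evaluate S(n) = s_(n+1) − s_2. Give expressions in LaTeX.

S(n) = \frac{- n^{2} - 9 n + 10}{10 \left(n^{2} + 9 n + 20\right)}

Ratio r(k) = (k + 3)/(k + 6).
A = k + 3, B = k + 6, C = 1.
Need (k + 3)·f(k+1) − (k + 5)·f(k) = 1.
Degrees (1,1,0) ⇒ d ≤ 2.
A polynomial solution: f(k) = k*(k + 7)/24.
So s_k = (B(k−1)f/C)·t_k = (k*(k + 5)*(k + 7)/24)·t_k = k*(-k - 7)/(4*(k + 3)*(k + 4)).
Verify: -6/(k**3 + 12*k**2 + 47*k + 60) matches t_k.
Σ_(k=2)^n t_k = s_(n+1) − s_(2) = ((-n**2 - 9*n - 8)/(4*(n**2 + 9*n + 20))) − (-3/20), i.e. (-n**2 - 9*n + 10)/(10*(n**2 + 9*n + 20)).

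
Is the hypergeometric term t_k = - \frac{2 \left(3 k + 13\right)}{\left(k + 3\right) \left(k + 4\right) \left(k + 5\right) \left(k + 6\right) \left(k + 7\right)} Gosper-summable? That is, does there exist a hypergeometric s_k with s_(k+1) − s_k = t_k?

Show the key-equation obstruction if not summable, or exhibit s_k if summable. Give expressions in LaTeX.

Yes. s_k = \frac{k \left(- k^{2} - 14 k - 63\right)}{45 \left(k^{3} + 14 k^{2} + 63 k + 90\right)}.

t_(k+1)/t_k = (k + 3)*(3*k + 16)/((k + 8)*(3*k + 13)).
Normal form (A,B,C) = (k + 3, k + 8, k + 13/3).
Solve (k + 3)·f(k+1) − (k + 7)·f(k) = k + 13/3.
Degrees (1,1,1) ⇒ d ≤ 4.
Solve for f: f(k) = k*(k + 4)*(k**2 + 14*k + 63)/270 (degree 4 ≤ 4).
So s_k = (B(k−1)f/C)·t_k = (k*(k + 4)*(k + 7)*(k**2 + 14*k + 63)/(90*(3*k + 13)))·t_k = k*(-k**2 - 14*k - 63)/(45*(k**3 + 14*k**2 + 63*k + 90)).
Verify: 2*(-3*k - 13)/(k**5 + 25*k**4 + 245*k**3 + 1175*k**2 + 2754*k + 2520) matches t_k.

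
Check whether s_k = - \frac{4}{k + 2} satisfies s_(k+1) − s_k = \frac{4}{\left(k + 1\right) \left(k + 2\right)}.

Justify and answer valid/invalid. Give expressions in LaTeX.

s_(k+1) = -4/(k + 3)
s_(k+1) − s_k = 4/((k + 2)*(k + 3))
(s_(k+1) − s_k) − t_k = -8/(k**3 + 6*k**2 + 11*k + 6)

Invalid: residual - \frac{8}{k^{3} + 6 k^{2} + 11 k + 6} ≠ 0.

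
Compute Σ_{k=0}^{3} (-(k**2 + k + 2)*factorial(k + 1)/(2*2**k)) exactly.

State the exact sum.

r(k) = (k + 2)*(k + (k + 1)**2 + 3)/(2*(k**2 + k + 2)) after simplifying.
Gosper form: A/B · C(k+1)/C(k) with A=k/2 + 1, B=1, C=k**2 + k + 2.
Need (k/2 + 1)·f(k+1) − (1)·f(k) = k**2 + k + 2.
d = 1 from the (1,0,2) case.
Coefficient equations give f(k) = 2*k.
Then R = B(k−1)f/C = 2*k/(k**2 + k + 2), so s_k = R(k)·t_k = -k*factorial(k + 1)/2**k.
Check: Δs_k = -(k**2 + k + 2)*factorial(k + 1)/(2*2**k). ✓
Sum = s_(4) − s_(0); s_(4) = -30, s_(0) = 0 ⇒ -30.

Σ = -30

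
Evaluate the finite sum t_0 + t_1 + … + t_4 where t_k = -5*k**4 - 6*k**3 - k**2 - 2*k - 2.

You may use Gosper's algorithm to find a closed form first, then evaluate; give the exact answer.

r(k) = (5*k**4 + 26*k**3 + 49*k**2 + 42*k + 16)/(5*k**4 + 6*k**3 + k**2 + 2*k + 2) after simplifying.
Normal form (A,B,C) = (1, 1, k**4 + 6*k**3/5 + k**2/5 + 2*k/5 + 2/5).
Need (1)·f(k+1) − (1)·f(k) = k**4 + 6*k**3/5 + k**2/5 + 2*k/5 + 2/5.
Bound: deg f ≤ 5.
Coefficient equations give f(k) = k*(k + 1)*(k**3 - 2*k**2 + k + 1)/5.
R(k) = B(k−1)·f(k)/C(k) = k*(k**3 - 2*k**2 + k + 1)/(5*k**3 + k**2 + 2); s_k = R·t_k = k*(-k**4 + k**3 + k**2 - 2*k - 1).
Δs = -5*k**4 - 6*k**3 - k**2 - 2*k - 2, as required.
Telescoping: Σ = s_(5) − s_(0) = -2430 − (0) = -2430.

Σ = -2430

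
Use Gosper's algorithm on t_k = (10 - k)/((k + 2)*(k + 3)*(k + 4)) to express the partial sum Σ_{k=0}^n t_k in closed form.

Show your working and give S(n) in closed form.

S(n) = (2*n**2 + 17*n + 15)/(3*(n**2 + 7*n + 12))

t_(k+1)/t_k = (k - 9)*(k + 2)/((k - 10)*(k + 5)).
So A=k + 2 and B=k + 5, with C=k - 10.
Key eq: (k + 2)·f(k+1) = (k + 4)·f(k) + (k - 10).
From deg A=1, deg B=1, deg C=1: d=2.
A polynomial solution: f(k) = -k*(2*k + 13)/3.
So s_k = (B(k−1)f/C)·t_k = (-k*(k + 4)*(2*k + 13)/(3*(k - 10)))·t_k = k*(2*k + 13)/(3*(k + 2)*(k + 3)).
Check: Δs_k = (10 - k)/(k**3 + 9*k**2 + 26*k + 24). ✓
Evaluate: s_(n+1) = (2*n**2 + 17*n + 15)/(3*(n**2 + 7*n + 12)); subtract s_(0) = 0 ⇒ S(n) = (2*n**2 + 17*n + 15)/(3*(n**2 + 7*n + 12)).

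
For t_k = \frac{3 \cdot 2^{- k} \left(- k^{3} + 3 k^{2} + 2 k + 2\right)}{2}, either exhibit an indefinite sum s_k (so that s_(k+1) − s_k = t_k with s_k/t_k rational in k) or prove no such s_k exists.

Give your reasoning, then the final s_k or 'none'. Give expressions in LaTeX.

s_k = 3 \cdot 2^{- k} k \left(k^{2} + 1\right)

r(k) = (k**3 - 5*k - 6)/(2*(k**3 - 3*k**2 - 2*k - 2)) after simplifying.
A = 1/2, B = 1, C = k**3 - 3*k**2 - 2*k - 2.
Set up (1/2)·f(k+1) − (1)·f(k) − (k**3 - 3*k**2 - 2*k - 2) = 0.
Degrees (0,0,3) ⇒ d ≤ 3.
Solve for f: f(k) = -2*k*(k**2 + 1) (degree 3 ≤ 3).
Then R = B(k−1)f/C = -2*k*(k**2 + 1)/(k**3 - 3*k**2 - 2*k - 2), so s_k = R(k)·t_k = 3*k*(k**2 + 1)/2**k.
Δs = 3*(-k**3 + 3*k**2 + 2*k + 2)/(2*2**k), as required.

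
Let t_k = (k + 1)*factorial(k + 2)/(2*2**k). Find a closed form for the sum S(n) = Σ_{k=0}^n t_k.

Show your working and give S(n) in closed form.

S(n) = -2 + factorial(n + 3)/(2*2**n)

Compute t_(k+1)/t_k: get (k + 2)*(k + 3)/(2*(k + 1)).
Factor: A=k/2 + 3/2; B=1; C=k + 1.
Need (k/2 + 3/2)·f(k+1) − (1)·f(k) = k + 1.
From deg A=1, deg B=0, deg C=1: d=0.
Match coefficients ⇒ f(k) = 2.
Certificate R = B(k−1)f/C = 2/(k + 1) gives s_k = factorial(k + 2)/2**k.
Verify: (k + 1)*factorial(k + 2)/(2*2**k) matches t_k.
s_(n+1) = 2**(-n - 1)*factorial(n + 3) and s_(0) = 2, so S(n) = -2 + factorial(n + 3)/(2*2**n).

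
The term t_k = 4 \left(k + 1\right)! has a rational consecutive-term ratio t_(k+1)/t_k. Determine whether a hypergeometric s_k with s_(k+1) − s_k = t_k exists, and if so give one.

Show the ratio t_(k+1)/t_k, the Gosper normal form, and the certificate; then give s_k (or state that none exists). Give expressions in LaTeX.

Step 1: r(k) = k + 2.
A = k + 2, B = 1, C = 1.
Solve (k + 2)·f(k+1) − (1)·f(k) = 1.
deg f ≤ -1 (via 1,0,0).
deg f ≤ -1 is impossible — no certificate.

none (Gosper's algorithm certifies no s_k)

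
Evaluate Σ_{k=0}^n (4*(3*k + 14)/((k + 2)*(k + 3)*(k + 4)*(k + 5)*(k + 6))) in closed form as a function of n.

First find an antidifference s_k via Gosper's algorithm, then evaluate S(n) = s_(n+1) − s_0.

S(n) = 2*(n**3 + 13*n**2 + 54*n + 42)/(15*(n**3 + 13*n**2 + 54*n + 72))

t_(k+1)/t_k = (k + 2)*(3*k + 17)/((k + 7)*(3*k + 14)).
Factor: A=k + 2; B=k + 7; C=k + 14/3.
Key eq: (k + 2)·f(k+1) = (k + 6)·f(k) + (k + 14/3).
From deg A=1, deg B=1, deg C=1: d=4.
Solve for f: f(k) = k*(k + 4)*(k**2 + 10*k + 31)/90 (degree 4 ≤ 4).
Get s_k = R·t_k = 2*k*(k**2 + 10*k + 31)/(15*(k**3 + 10*k**2 + 31*k + 30)) with R(k) = B(k−1)f(k)/C(k) = k*(k + 4)*(k + 6)*(k**2 + 10*k + 31)/(30*(3*k + 14)).
s_(k+1) − s_k = 4*(3*k + 14)/(k**5 + 20*k**4 + 155*k**3 + 580*k**2 + 1044*k + 720) = t_k.
Evaluate: s_(n+1) = 2*(n**3 + 13*n**2 + 54*n + 42)/(15*(n**3 + 13*n**2 + 54*n + 72)); subtract s_(0) = 0 ⇒ S(n) = 2*(n**3 + 13*n**2 + 54*n + 42)/(15*(n**3 + 13*n**2 + 54*n + 72)).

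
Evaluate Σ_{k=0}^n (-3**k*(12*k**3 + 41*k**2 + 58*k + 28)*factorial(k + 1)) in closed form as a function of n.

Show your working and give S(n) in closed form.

Compute t_(k+1)/t_k: get 3*(12*k**4 + 101*k**3 + 330*k**2 + 491*k + 278)/(12*k**3 + 41*k**2 + 58*k + 28).
A = 3*k + 6, B = 1, C = k**3 + 41*k**2/12 + 29*k/6 + 7/3.
Key eq: (3*k + 6)·f(k+1) = (1)·f(k) + (k**3 + 41*k**2/12 + 29*k/6 + 7/3).
d = 2 from the (1,0,3) case.
Match coefficients ⇒ f(k) = (4*k**2 - k + 2)/12.
Certificate R = B(k−1)f/C = (4*k**2 - k + 2)/(12*k**3 + 41*k**2 + 58*k + 28) gives s_k = -3**k*(4*k**2 - k + 2)*factorial(k + 1).
Check: Δs_k = -3**k*(12*k**3 + 41*k**2 + 58*k + 28)*factorial(k + 1). ✓
Evaluate: s_(n+1) = -3**(n + 1)*(4*n**2 + 7*n + 5)*factorial(n + 2); subtract s_(0) = -2 ⇒ S(n) = -12*3**n*n**4*factorial(n) - 57*3**n*n**3*factorial(n) - 102*3**n*n**2*factorial(n) - 87*3**n*n*factorial(n) - 30*3**n*factorial(n) + 2.

S(n) = -12*3**n*n**4*factorial(n) - 57*3**n*n**3*factorial(n) - 102*3**n*n**2*factorial(n) - 87*3**n*n*factorial(n) - 30*3**n*factorial(n) + 2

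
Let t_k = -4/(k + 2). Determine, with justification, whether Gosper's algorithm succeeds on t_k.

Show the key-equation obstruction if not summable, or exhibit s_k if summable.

Ratio r(k) = (k + 2)/(k + 3).
Take A(k)=k + 2, B(k)=k + 3, C(k)=1.
f must satisfy (k + 2)·f(k+1) − (k + 2)·f(k) = 1.
Bound: deg f ≤ 0.
f = c0 ⇒ A·f(k+1) − B(k−1)·f(k) − C = -1. The system {-1 = 0} is inconsistent; no antidifference.

No — key equation has no polynomial f.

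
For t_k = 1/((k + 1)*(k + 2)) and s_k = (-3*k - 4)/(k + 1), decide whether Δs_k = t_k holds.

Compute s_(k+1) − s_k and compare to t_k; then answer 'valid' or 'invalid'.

Valid: the claim telescopes to t_k.

s_(k+1) = (-3*k - 7)/(k + 2)
s_(k+1) − s_k = 1/(k**2 + 3*k + 2)
(s_(k+1) − s_k) − t_k = 0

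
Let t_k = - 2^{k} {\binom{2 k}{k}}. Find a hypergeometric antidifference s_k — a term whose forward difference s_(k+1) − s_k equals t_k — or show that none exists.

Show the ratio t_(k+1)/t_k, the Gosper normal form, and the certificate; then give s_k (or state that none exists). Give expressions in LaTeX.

not Gosper-summable; s_k does not exist

Compute t_(k+1)/t_k: get 4*(2*k + 1)/(k + 1).
Gosper form: A/B · C(k+1)/C(k) with A=8*k + 4, B=k + 1, C=1.
Key eq: (8*k + 4)·f(k+1) = (k)·f(k) + (1).
From deg A=1, deg B=1, deg C=0: d=-1.
d = -1 < 0 ⇒ no nonzero polynomial f; not summable.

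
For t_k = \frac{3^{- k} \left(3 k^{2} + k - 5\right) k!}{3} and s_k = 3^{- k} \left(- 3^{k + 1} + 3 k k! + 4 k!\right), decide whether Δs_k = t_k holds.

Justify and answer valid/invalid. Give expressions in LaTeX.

Valid: the claim telescopes to t_k.

s_(k+1) = (-9*3**k + 3*k**2*factorial(k) + 10*k*factorial(k) + 7*factorial(k))/(3*3**k)
s_(k+1) − s_k = (3*k**2 + k - 5)*factorial(k)/(3*3**k)
(s_(k+1) − s_k) − t_k = 0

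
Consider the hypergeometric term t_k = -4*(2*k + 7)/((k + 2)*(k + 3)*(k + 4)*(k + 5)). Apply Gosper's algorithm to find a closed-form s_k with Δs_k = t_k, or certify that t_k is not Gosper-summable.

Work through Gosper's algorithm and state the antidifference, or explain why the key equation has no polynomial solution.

s_k = k*(-k - 6)/(2*(k**2 + 6*k + 8))

Ratio r(k) = (k + 2)*(2*k + 9)/((k + 6)*(2*k + 7)).
Gosper form: A/B · C(k+1)/C(k) with A=k + 2, B=k + 6, C=k + 7/2.
f must satisfy (k + 2)·f(k+1) − (k + 5)·f(k) = k + 7/2.
d = 3 from the (1,1,1) case.
Match coefficients ⇒ f(k) = k*(k + 3)*(k + 6)/16.
Get s_k = R·t_k = k*(-k - 6)/(2*(k**2 + 6*k + 8)) with R(k) = B(k−1)f(k)/C(k) = k*(k + 3)*(k + 5)*(k + 6)/(8*(2*k + 7)).
s_(k+1) − s_k = 4*(-2*k - 7)/(k**4 + 14*k**3 + 71*k**2 + 154*k + 120) = t_k.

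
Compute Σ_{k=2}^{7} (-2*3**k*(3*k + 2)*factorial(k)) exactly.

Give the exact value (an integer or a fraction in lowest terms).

Ratio r(k) = 3*(k + 1)*(3*k + 5)/(3*k + 2).
Take A(k)=3*k + 3, B(k)=1, C(k)=k + 2/3.
Need (3*k + 3)·f(k+1) − (1)·f(k) = k + 2/3.
Bound: deg f ≤ 0.
Solve for f: f(k) = 1/3 (degree 0 ≤ 0).
Certificate R = B(k−1)f/C = 1/(3*k + 2) gives s_k = -2*3**k*factorial(k).
Δs = -2*3**k*(3*k + 2)*factorial(k), as required.
Sum = s_(8) − s_(2); s_(8) = -529079040, s_(2) = -36 ⇒ -529079004.

Σ = -529079004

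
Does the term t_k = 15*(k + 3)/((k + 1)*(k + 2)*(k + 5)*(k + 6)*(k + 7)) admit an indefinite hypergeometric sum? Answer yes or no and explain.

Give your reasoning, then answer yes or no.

t_(k+1)/t_k = (k + 1)*(k + 4)*(k + 5)/((k + 3)**2*(k + 8)).
So A=k + 1 and B=k + 8, with C=k**3 + 10*k**2 + 33*k + 36.
Set up (k + 1)·f(k+1) − (k + 7)·f(k) − (k**3 + 10*k**2 + 33*k + 36) = 0.
d = 6 from the (1,1,3) case.
Match coefficients ⇒ f(k) = k*(k + 2)*(k + 3)*(k + 4)*(k**2 + 12*k + 41)/90.
Then R = B(k−1)f/C = k*(k + 2)*(k + 7)*(k**2 + 12*k + 41)/(90*(k + 3)), so s_k = R(k)·t_k = k*(k**2 + 12*k + 41)/(6*(k**3 + 12*k**2 + 41*k + 30)).
Verify: 15*(k + 3)/(k**5 + 21*k**4 + 163*k**3 + 567*k**2 + 844*k + 420) matches t_k.

Yes. s_k = k*(k**2 + 12*k + 41)/(6*(k**3 + 12*k**2 + 41*k + 30)).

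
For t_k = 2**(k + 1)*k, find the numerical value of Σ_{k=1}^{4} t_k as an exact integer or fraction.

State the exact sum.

Σ = 196

Ratio r(k) = 2 + 2/k.
So A=2 and B=1, with C=k.
f must satisfy (2)·f(k+1) − (1)·f(k) = k.
Bound: deg f ≤ 1.
Solving with deg f ≤ 1: f(k) = k - 2.
Then R = B(k−1)f/C = (k - 2)/k, so s_k = R(k)·t_k = 2**(k + 1)*(k - 2).
Check: Δs_k = 2**(k + 1)*k. ✓
Σ_(k=1)^(4) t_k = s_(5) − s_(1) = 192 − (-4) = 196.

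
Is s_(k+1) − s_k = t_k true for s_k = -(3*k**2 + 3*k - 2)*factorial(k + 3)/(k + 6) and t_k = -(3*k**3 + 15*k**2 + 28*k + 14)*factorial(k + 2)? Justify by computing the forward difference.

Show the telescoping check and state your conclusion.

s_(k+1) = -(3*k**2 + 9*k + 4)*factorial(k + 4)/(k + 7)
s_(k+1) − s_k = -(3*k**4 + 36*k**3 + 142*k**2 + 237*k + 110)*factorial(k + 3)/((k + 6)*(k + 7))
(s_(k+1) − s_k) − t_k = 3*(3*k**4 + 33*k**3 + 115*k**2 + 179*k + 86)*factorial(k + 2)/((k + 6)*(k + 7))

Invalid: residual 3*(3*k**4 + 33*k**3 + 115*k**2 + 179*k + 86)*factorial(k + 2)/((k + 6)*(k + 7)) ≠ 0.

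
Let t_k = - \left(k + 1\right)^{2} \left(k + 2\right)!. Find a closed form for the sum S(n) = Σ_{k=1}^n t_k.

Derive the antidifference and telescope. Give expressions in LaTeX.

S(n) = - n \left(n + 3\right)!

The ratio is (k + 2)**2*(k + 3)/(k + 1)**2.
So A=k + 3 and B=1, with C=k**2 + 2*k + 1.
Set up (k + 3)·f(k+1) − (1)·f(k) − (k**2 + 2*k + 1) = 0.
d = 1 from the (1,0,2) case.
Solving with deg f ≤ 1: f(k) = k - 1.
R(k) = B(k−1)·f(k)/C(k) = (k - 1)/(k + 1)**2; s_k = R·t_k = -(k - 1)*factorial(k + 2).
Check: Δs_k = -(k + 1)**2*factorial(k + 2). ✓
Σ_(k=1)^n t_k = s_(n+1) − s_(1) = (-n*factorial(n + 3)) − (0), i.e. -n*factorial(n + 3).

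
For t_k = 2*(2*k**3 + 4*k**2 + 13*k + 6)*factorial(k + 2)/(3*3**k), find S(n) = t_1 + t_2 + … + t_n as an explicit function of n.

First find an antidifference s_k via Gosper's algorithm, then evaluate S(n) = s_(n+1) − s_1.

S(n) = 2*(-6*3**n + 2*n**5*factorial(n) + 16*n**4*factorial(n) + 47*n**3*factorial(n) + 62*n**2*factorial(n) + 35*n*factorial(n) + 6*factorial(n))/(3*3**n)

t_(k+1)/t_k = (2*k**4 + 16*k**3 + 57*k**2 + 106*k + 75)/(3*(2*k**3 + 4*k**2 + 13*k + 6)).
So A=k/3 + 1 and B=1, with C=k**3 + 2*k**2 + 13*k/2 + 3.
Solve (k/3 + 1)·f(k+1) − (1)·f(k) = k**3 + 2*k**2 + 13*k/2 + 3.
Bound: deg f ≤ 2.
A polynomial solution: f(k) = 3*(2*k**2 - 1)/2.
Then R = B(k−1)f/C = 3*(2*k**2 - 1)/(2*k**3 + 4*k**2 + 13*k + 6), so s_k = R(k)·t_k = 2*(2*k**2 - 1)*factorial(k + 2)/3**k.
Check: Δs_k = 2*(2*k**3 + 4*k**2 + 13*k + 6)*factorial(k + 2)/(3*3**k). ✓
Telescope: S(n) = s_(n+1) − s_(1) = 2*3**(-n - 1)*(2*n**2 + 4*n + 1)*factorial(n + 3) − (4) = 2*(-6*3**n + 2*n**5*factorial(n) + 16*n**4*factorial(n) + 47*n**3*factorial(n) + 62*n**2*factorial(n) + 35*n*factorial(n) + 6*factorial(n))/(3*3**n).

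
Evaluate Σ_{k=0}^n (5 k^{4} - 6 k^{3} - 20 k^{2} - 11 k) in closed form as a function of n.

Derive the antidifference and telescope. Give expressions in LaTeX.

S(n) = n \left(n^{4} + n^{3} - 8 n^{2} - 17 n - 9\right)

Compute t_(k+1)/t_k: get (5*k**4 + 14*k**3 - 8*k**2 - 49*k - 32)/(k*(5*k**3 - 6*k**2 - 20*k - 11)).
Normal form (A,B,C) = (1, 1, k**4 - 6*k**3/5 - 4*k**2 - 11*k/5).
Need (1)·f(k+1) − (1)·f(k) = k**4 - 6*k**3/5 - 4*k**2 - 11*k/5.
Bound: deg f ≤ 5.
Solve for f: f(k) = k*(k - 1)*(k**3 - 3*k**2 - 5*k - 2)/5 (degree 5 ≤ 5).
R(k) = B(k−1)·f(k)/C(k) = (k - 1)*(k**3 - 3*k**2 - 5*k - 2)/(5*k**3 - 6*k**2 - 20*k - 11); s_k = R·t_k = k*(k**4 - 4*k**3 - 2*k**2 + 3*k + 2).
s_(k+1) − s_k = k*(5*k**3 - 6*k**2 - 20*k - 11) = t_k.
s_(n+1) = n*(n**4 + n**3 - 8*n**2 - 17*n - 9) and s_(0) = 0, so S(n) = n*(n**4 + n**3 - 8*n**2 - 17*n - 9).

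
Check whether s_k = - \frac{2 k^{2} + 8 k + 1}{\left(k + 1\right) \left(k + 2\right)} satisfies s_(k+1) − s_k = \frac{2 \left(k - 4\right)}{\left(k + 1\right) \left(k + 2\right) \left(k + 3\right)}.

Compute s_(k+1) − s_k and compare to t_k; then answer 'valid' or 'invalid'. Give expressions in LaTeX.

s_(k+1) = (-8*k - 2*(k + 1)**2 - 9)/((k + 2)*(k + 3))
s_(k+1) − s_k = 2*(k - 4)/(k**3 + 6*k**2 + 11*k + 6)
(s_(k+1) − s_k) − t_k = 0

valid; difference matches t_k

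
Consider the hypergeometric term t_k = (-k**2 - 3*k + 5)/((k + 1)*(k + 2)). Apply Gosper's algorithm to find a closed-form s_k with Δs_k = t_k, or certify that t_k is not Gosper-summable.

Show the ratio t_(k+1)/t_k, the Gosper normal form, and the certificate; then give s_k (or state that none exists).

Ratio r(k) = (k + 1)*(3*k + (k + 1)**2 - 2)/((k + 3)*(k**2 + 3*k - 5)).
Factor: A=k + 1; B=k + 3; C=k**2 + 3*k - 5.
Solve (k + 1)·f(k+1) − (k + 2)·f(k) = k**2 + 3*k - 5.
From deg A=1, deg B=1, deg C=2: d=2.
Solving with deg f ≤ 2: f(k) = k*(k - 6).
Get s_k = R·t_k = k*(6 - k)/(k + 1) with R(k) = B(k−1)f(k)/C(k) = k*(k - 6)*(k + 2)/(k**2 + 3*k - 5).
Δs = (-k**2 - 3*k + 5)/(k**2 + 3*k + 2), as required.

s_k = k*(6 - k)/(k + 1)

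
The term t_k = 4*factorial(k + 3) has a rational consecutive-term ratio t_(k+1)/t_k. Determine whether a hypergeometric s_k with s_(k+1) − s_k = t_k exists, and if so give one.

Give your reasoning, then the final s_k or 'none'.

not Gosper-summable; s_k does not exist

t_(k+1)/t_k = k + 4.
Normal form (A,B,C) = (k + 4, 1, 1).
f must satisfy (k + 4)·f(k+1) − (1)·f(k) = 1.
d = -1 from the (1,0,0) case.
Negative degree bound (-1): no f exists, t_k not Gosper-summable.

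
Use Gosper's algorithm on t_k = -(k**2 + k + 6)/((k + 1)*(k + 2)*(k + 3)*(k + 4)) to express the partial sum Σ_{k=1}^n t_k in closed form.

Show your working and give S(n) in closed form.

S(n) = n*(-n**2 - 5*n - 10)/(4*(n**3 + 9*n**2 + 26*n + 24))

Step 1: r(k) = (k + 1)*(k + (k + 1)**2 + 7)/((k + 5)*(k**2 + k + 6)).
So A=k + 1 and B=k + 5, with C=k**2 + k + 6.
f must satisfy (k + 1)·f(k+1) − (k + 4)·f(k) = k**2 + k + 6.
deg f ≤ 3 (via 1,1,2).
Solve for f: f(k) = k*(k**2 + 4*k + 7)/2 (degree 3 ≤ 3).
Get s_k = R·t_k = k*(-k**2 - 4*k - 7)/(2*(k + 1)*(k + 2)*(k + 3)) with R(k) = B(k−1)f(k)/C(k) = k*(k + 4)*(k**2 + 4*k + 7)/(2*(k**2 + k + 6)).
Δs = (-k**2 - k - 6)/(k**4 + 10*k**3 + 35*k**2 + 50*k + 24), as required.
s_(n+1) = (-n**3 - 7*n**2 - 18*n - 12)/(2*(n**3 + 9*n**2 + 26*n + 24)) and s_(1) = -1/4, so S(n) = n*(-n**2 - 5*n - 10)/(4*(n**3 + 9*n**2 + 26*n + 24)).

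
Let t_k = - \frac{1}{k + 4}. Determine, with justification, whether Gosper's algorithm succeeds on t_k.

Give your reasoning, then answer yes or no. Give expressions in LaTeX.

Step 1: r(k) = (k + 4)/(k + 5).
Normal form (A,B,C) = (k + 4, k + 5, 1).
Need (k + 4)·f(k+1) − (k + 4)·f(k) = 1.
deg f ≤ 0 (via 1,1,0).
f = c0 ⇒ A·f(k+1) − B(k−1)·f(k) − C = -1. The system {-1 = 0} is inconsistent; no antidifference.

No — key equation has no polynomial f.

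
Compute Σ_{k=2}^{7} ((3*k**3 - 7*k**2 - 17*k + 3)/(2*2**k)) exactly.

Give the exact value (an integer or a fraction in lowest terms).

Step 1: r(k) = (3*k**3 + 2*k**2 - 22*k - 18)/(2*(3*k**3 - 7*k**2 - 17*k + 3)).
Take A(k)=1/2, B(k)=1, C(k)=k**3 - 7*k**2/3 - 17*k/3 + 1.
Solve (1/2)·f(k+1) − (1)·f(k) = k**3 - 7*k**2/3 - 17*k/3 + 1.
Bound: deg f ≤ 3.
Coefficient equations give f(k) = -2*(3*k**3 + 2*k**2 - 4*k + 4)/3.
Then R = B(k−1)f/C = -2*(3*k**3 + 2*k**2 - 4*k + 4)/(3*k**3 - 7*k**2 - 17*k + 3), so s_k = R(k)·t_k = (-3*k**3 - 2*k**2 + 4*k - 4)/2**k.
Verify: (3*k**3 - 7*k**2 - 17*k + 3)/(2*2**k) matches t_k.
Σ_(k=2)^(7) t_k = s_(8) − s_(2) = -409/64 − (-7) = 39/64.

Σ = 39/64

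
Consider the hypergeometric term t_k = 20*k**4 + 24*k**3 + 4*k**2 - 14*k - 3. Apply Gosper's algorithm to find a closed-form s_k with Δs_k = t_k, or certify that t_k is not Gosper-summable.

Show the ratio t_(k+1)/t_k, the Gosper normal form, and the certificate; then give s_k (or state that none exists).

s_k = k*(4*k**4 - 4*k**3 - 4*k**2 - 3*k + 4)

Step 1: r(k) = (20*k**4 + 104*k**3 + 196*k**2 + 146*k + 31)/(20*k**4 + 24*k**3 + 4*k**2 - 14*k - 3).
Factor: A=1; B=1; C=k**4 + 6*k**3/5 + k**2/5 - 7*k/10 - 3/20.
f must satisfy (1)·f(k+1) − (1)·f(k) = k**4 + 6*k**3/5 + k**2/5 - 7*k/10 - 3/20.
From deg A=0, deg B=0, deg C=4: d=5.
Solve for f: f(k) = k*(4*k**4 - 4*k**3 - 4*k**2 - 3*k + 4)/20 (degree 5 ≤ 5).
R(k) = B(k−1)·f(k)/C(k) = k*(4*k**4 - 4*k**3 - 4*k**2 - 3*k + 4)/(20*k**4 + 24*k**3 + 4*k**2 - 14*k - 3); s_k = R·t_k = k*(4*k**4 - 4*k**3 - 4*k**2 - 3*k + 4).
Δs = 20*k**4 + 24*k**3 + 4*k**2 - 14*k - 3, as required.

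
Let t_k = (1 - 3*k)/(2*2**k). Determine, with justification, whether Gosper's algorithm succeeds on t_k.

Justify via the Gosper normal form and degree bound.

Yes. s_k = (3*k + 2)/2**k.

Compute t_(k+1)/t_k: get (3*k + 2)/(2*(3*k - 1)).
Factor: A=1/2; B=1; C=k - 1/3.
Need (1/2)·f(k+1) − (1)·f(k) = k - 1/3.
From deg A=0, deg B=0, deg C=1: d=1.
A polynomial solution: f(k) = -2*(3*k + 2)/3.
Then R = B(k−1)f/C = -2*(3*k + 2)/(3*k - 1), so s_k = R(k)·t_k = (3*k + 2)/2**k.
Verify: (1 - 3*k)/(2*2**k) matches t_k.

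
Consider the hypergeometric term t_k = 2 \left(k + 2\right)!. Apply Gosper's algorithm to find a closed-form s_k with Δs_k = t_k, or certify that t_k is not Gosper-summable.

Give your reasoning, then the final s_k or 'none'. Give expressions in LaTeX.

no hypergeometric antidifference exists

Compute t_(k+1)/t_k: get k + 3.
So A=k + 3 and B=1, with C=1.
Key eq: (k + 3)·f(k+1) = (1)·f(k) + (1).
deg f ≤ -1 (via 1,0,0).
d = -1 < 0 ⇒ no nonzero polynomial f; not summable.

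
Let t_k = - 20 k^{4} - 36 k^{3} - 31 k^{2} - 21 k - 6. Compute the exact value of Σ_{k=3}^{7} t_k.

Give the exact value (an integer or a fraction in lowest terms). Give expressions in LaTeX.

Σ = -125820

The ratio is (20*k**4 + 116*k**3 + 259*k**2 + 271*k + 114)/(20*k**4 + 36*k**3 + 31*k**2 + 21*k + 6).
Factor: A=1; B=1; C=k**4 + 9*k**3/5 + 31*k**2/20 + 21*k/20 + 3/10.
Key eq: (1)·f(k+1) = (1)·f(k) + (k**4 + 9*k**3/5 + 31*k**2/20 + 21*k/20 + 3/10).
Degrees (0,0,4) ⇒ d ≤ 5.
Solving with deg f ≤ 5: f(k) = k**2*(k + 1)*(4*k**2 - 5*k + 4)/20.
R(k) = B(k−1)·f(k)/C(k) = k**2*(4*k**2 - 5*k + 4)/((2*k + 1)*(10*k**2 + 3*k + 6)); s_k = R·t_k = k**2*(-4*k**3 + k**2 + k - 4).
Check: Δs_k = -20*k**4 - 36*k**3 - 31*k**2 - 21*k - 6. ✓
Sum = s_(8) − s_(3); s_(8) = -126720, s_(3) = -900 ⇒ -125820.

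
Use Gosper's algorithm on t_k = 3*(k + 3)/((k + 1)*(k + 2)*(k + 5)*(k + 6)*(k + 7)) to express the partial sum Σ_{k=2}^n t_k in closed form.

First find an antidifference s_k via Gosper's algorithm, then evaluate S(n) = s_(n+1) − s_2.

Compute t_(k+1)/t_k: get (k + 1)*(k + 4)*(k + 5)/((k + 3)**2*(k + 8)).
Take A(k)=k + 1, B(k)=k + 8, C(k)=k**3 + 10*k**2 + 33*k + 36.
Key eq: (k + 1)·f(k+1) = (k + 7)·f(k) + (k**3 + 10*k**2 + 33*k + 36).
Degrees (1,1,3) ⇒ d ≤ 6.
Solve for f: f(k) = k*(k + 2)*(k + 3)*(k + 4)*(k**2 + 12*k + 41)/90 (degree 6 ≤ 6).
So s_k = (B(k−1)f/C)·t_k = (k*(k + 2)*(k + 7)*(k**2 + 12*k + 41)/(90*(k + 3)))·t_k = k*(k**2 + 12*k + 41)/(30*(k**3 + 12*k**2 + 41*k + 30)).
Verify: 3*(k + 3)/(k**5 + 21*k**4 + 163*k**3 + 567*k**2 + 844*k + 420) matches t_k.
Evaluate: s_(n+1) = (n**3 + 15*n**2 + 68*n + 54)/(30*(n**3 + 15*n**2 + 68*n + 84)); subtract s_(2) = 23/840 ⇒ S(n) = (n**3 + 15*n**2 + 68*n - 84)/(168*(n**3 + 15*n**2 + 68*n + 84)).

S(n) = (n**3 + 15*n**2 + 68*n - 84)/(168*(n**3 + 15*n**2 + 68*n + 84))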